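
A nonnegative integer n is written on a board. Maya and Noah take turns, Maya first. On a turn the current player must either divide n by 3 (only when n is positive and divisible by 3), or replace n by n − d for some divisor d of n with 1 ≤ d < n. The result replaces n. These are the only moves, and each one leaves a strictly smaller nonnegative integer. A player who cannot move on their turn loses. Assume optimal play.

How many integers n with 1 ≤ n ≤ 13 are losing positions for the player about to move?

Compute win/loss labels from the base case upward. A position with no move is L. Any other position is W if it can reach an L in one move, else L.
n=0: no move → L
n=1: no move → L
n=2: can move to 1, which is L ⇒ W
n=3: can move to 1, which is L ⇒ W
n=4: moves to 2(W), 3(W); every one is W ⇒ L
n=5: can move to 4, which is L ⇒ W
n=6: can move to 4, which is L ⇒ W
n=7: the only move is to 6(W), a W ⇒ L
n=8: can move to 4, which is L ⇒ W
n=9: moves to 3(W), 6(W), 8(W); every one is W ⇒ L
n=10: can move to 9, which is L ⇒ W
n=11: the only move is to 10(W), a W ⇒ L
n=12: can move to 4, which is L ⇒ W
n=13: the only move is to 12(W), a W ⇒ L
L entries with 1 ≤ n ≤ 13 (n=0 is outside the asked range and is not counted): n = 1, 4, 7, 9, 11, 13; that makes 6.

6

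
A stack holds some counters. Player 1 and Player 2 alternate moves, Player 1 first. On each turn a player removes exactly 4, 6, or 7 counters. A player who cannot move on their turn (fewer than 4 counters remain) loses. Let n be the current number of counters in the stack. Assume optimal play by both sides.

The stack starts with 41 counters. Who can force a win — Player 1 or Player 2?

Work bottom-up. With no move the player to move loses. Otherwise the position is W if at least one move leads to an L position for the opponent, and L if every move leads to a W.
n=0: no move → L
n=1: no move → L
n=2: no move → L
n=3: no move → L
n=4: →0(L), so W
n=5: →1(L), so W
n=6: →2(L), so W
n=7: →3(L), so W
n=8: →2(L), so W
n=9: →3(L), so W
n=10: →3(L), so W
n=11: →7(W), 5(W), 4(W) — all W, so L
n=12: →8(W), 6(W), 5(W) — all W, so L
n=13: →9(W), 7(W), 6(W) — all W, so L
n=14: →10(W), 8(W), 7(W) — all W, so L
n=15: →11(L), so W
n=16: →12(L), so W
n=17: →13(L), so W
n=18: →14(L), so W
n=19: →13(L), so W
n=20: →14(L), so W
n=21: →14(L), so W
n=22: →18(W), 16(W), 15(W) — all W, so L
n=23: →19(W), 17(W), 16(W) — all W, so L
n=24: →20(W), 18(W), 17(W) — all W, so L
n=25: →21(W), 19(W), 18(W) — all W, so L
n=26: →22(L), so W
n=27: →23(L), so W
n=28: →24(L), so W
n=29: →25(L), so W
n=30: →24(L), so W
n=31: →25(L), so W
n=32: →25(L), so W
n=33: →29(W), 27(W), 26(W) — all W, so L
n=34: →30(W), 28(W), 27(W) — all W, so L
n=35: →31(W), 29(W), 28(W) — all W, so L
n=36: →32(W), 30(W), 29(W) — all W, so L
n=37: →33(L), so W
n=38: →34(L), so W
n=39: →35(L), so W
n=40: →36(L), so W
n=41: →35(L), so W
From 41 Player 1 can remove 6, leaving 35, reaching an L position.

Player 1 wins.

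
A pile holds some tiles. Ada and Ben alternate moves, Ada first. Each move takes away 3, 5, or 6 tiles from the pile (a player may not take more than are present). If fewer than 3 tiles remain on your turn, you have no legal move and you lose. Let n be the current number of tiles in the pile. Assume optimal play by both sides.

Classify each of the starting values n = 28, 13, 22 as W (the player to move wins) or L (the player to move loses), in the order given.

Classify positions by backward induction: terminal positions (no move available) are L. From any other position, the mover wins iff some move reaches an L.
n=0: no move → L
n=1: no move → L
n=2: no move → L
n=3: can move to 0, which is L ⇒ W
n=4: can move to 1, which is L ⇒ W
n=5: can move to 2, which is L ⇒ W
n=6: can move to 1, which is L ⇒ W
n=7: can move to 2, which is L ⇒ W
n=8: can move to 2, which is L ⇒ W
n=9: moves to 6(W), 4(W), 3(W); every one is W ⇒ L
n=10: moves to 7(W), 5(W), 4(W); every one is W ⇒ L
n=11: moves to 8(W), 6(W), 5(W); every one is W ⇒ L
n=12: can move to 9, which is L ⇒ W
n=13: can move to 10, which is L ⇒ W
n=14: can move to 11, which is L ⇒ W
n=15: can move to 10, which is L ⇒ W
n=16: can move to 11, which is L ⇒ W
n=17: can move to 11, which is L ⇒ W
n=18: moves to 15(W), 13(W), 12(W); every one is W ⇒ L
n=19: moves to 16(W), 14(W), 13(W); every one is W ⇒ L
n=20: moves to 17(W), 15(W), 14(W); every one is W ⇒ L
n=21: can move to 18, which is L ⇒ W
n=22: can move to 19, which is L ⇒ W
n=23: can move to 20, which is L ⇒ W
n=24: can move to 19, which is L ⇒ W
n=25: can move to 20, which is L ⇒ W
n=26: can move to 20, which is L ⇒ W
n=27: moves to 24(W), 22(W), 21(W); every one is W ⇒ L
n=28: moves to 25(W), 23(W), 22(W); every one is W ⇒ L

28: L, 13: W, 22: W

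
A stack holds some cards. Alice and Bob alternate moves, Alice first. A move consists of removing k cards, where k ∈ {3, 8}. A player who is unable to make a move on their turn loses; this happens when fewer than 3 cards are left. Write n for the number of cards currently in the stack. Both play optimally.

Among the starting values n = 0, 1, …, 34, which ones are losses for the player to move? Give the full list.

0, 1, 2, 6, 7, 11, 12, 13, 17, 18, 22, 23, 24, 28, 29, 33, 34

Compute win/loss labels from the base case upward. A position with no move is L. Any other position is W if it can reach an L in one move, else L.
n=0: no move → L
n=1: no move → L
n=2: no move → L
n=3: reaches L-position 0 → W
n=4: reaches L-position 1 → W
n=5: reaches L-position 2 → W
n=6: only reaches 3(W), which is W → L
n=7: only reaches 4(W), which is W → L
n=8: reaches L-position 0 → W
n=9: reaches L-position 6 → W
n=10: reaches L-position 7 → W
n=11: only reaches 8(W), 3(W), all W → L
n=12: only reaches 9(W), 4(W), all W → L
n=13: only reaches 10(W), 5(W), all W → L
n=14: reaches L-position 11 → W
n=15: reaches L-position 12 → W
n=16: reaches L-position 13 → W
n=17: only reaches 14(W), 9(W), all W → L
n=18: only reaches 15(W), 10(W), all W → L
n=19: reaches L-position 11 → W
n=20: reaches L-position 17 → W
n=21: reaches L-position 18 → W
n=22: only reaches 19(W), 14(W), all W → L
n=23: only reaches 20(W), 15(W), all W → L
n=24: only reaches 21(W), 16(W), all W → L
n=25: reaches L-position 22 → W
n=26: reaches L-position 23 → W
n=27: reaches L-position 24 → W
n=28: only reaches 25(W), 20(W), all W → L
n=29: only reaches 26(W), 21(W), all W → L
n=30: reaches L-position 22 → W
n=31: reaches L-position 28 → W
n=32: reaches L-position 29 → W
n=33: only reaches 30(W), 25(W), all W → L
n=34: only reaches 31(W), 26(W), all W → L
Reading off the rows marked L gives the requested list; there are 17 such values of n.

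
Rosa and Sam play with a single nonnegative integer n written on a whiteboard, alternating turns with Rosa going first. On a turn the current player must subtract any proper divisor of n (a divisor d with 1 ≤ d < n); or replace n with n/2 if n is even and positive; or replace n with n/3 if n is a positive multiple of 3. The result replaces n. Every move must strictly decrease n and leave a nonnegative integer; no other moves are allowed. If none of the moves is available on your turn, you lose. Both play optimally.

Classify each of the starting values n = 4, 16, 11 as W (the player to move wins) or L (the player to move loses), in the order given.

Work bottom-up. With no move the player to move loses. Otherwise the position is W if at least one move leads to an L position for the opponent, and L if every move leads to a W.
n=0: no move → L
n=1: no move → L
n=2: reaches L-position 1 → W
n=3: reaches L-position 1 → W
n=4: only reaches 2(W), 3(W), all W → L
n=5: reaches L-position 4 → W
n=6: reaches L-position 4 → W
n=7: only reaches 6(W), which is W → L
n=8: reaches L-position 4 → W
n=9: only reaches 3(W), 6(W), 8(W), all W → L
n=10: reaches L-position 9 → W
n=11: only reaches 10(W), which is W → L
n=12: reaches L-position 4 → W
n=13: only reaches 12(W), which is W → L
n=14: reaches L-position 7 → W
n=15: only reaches 5(W), 10(W), 12(W), 14(W), all W → L
n=16: reaches L-position 15 → W

4: L, 16: W, 11: L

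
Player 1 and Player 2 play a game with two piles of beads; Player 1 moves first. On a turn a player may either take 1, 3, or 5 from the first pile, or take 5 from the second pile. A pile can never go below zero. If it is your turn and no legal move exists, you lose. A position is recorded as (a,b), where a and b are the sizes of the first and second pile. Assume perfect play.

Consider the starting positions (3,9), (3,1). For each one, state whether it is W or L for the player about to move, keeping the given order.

(3,9): L, (3,1): W

Use the standard recursion: the mover loses at a terminal position; elsewhere, the mover wins exactly when some move hands the opponent an L position.
No move ever increases a pile, so every position that can arise here has a ≤ 3 and b ≤ 9; it is enough to label the cells with 0 ≤ a ≤ 3 and 0 ≤ b ≤ 9.
Every move lowers a or b (never raises either), so fill the grid row by row in increasing a, and left to right within a row: each cell's successors are then already labelled.
      b=0  b=1  b=2  b=3  b=4  b=5  b=6  b=7  b=8  b=9
a=0:    L    L    L    L    L    W    W    W    W    W
a=1:    W    W    W    W    W    L    L    L    L    L
a=2:    L    L    L    L    L    W    W    W    W    W
a=3:    W    W    W    W    W    L    L    L    L    L
Cells with no legal move (terminal, hence L): (0,0), (0,1), (0,2), (0,3), (0,4).
The remaining L cells, each justified by listing all of its moves:
(1,5): L (options (0,5)(W), (1,0)(W) are all W)
(1,6): L (options (0,6)(W), (1,1)(W) are all W)
(1,7): L (options (0,7)(W), (1,2)(W) are all W)
(1,8): L (options (0,8)(W), (1,3)(W) are all W)
(1,9): L (options (0,9)(W), (1,4)(W) are all W)
(2,0): L (sole option (1,0)(W) is W)
(2,1): L (sole option (1,1)(W) is W)
(2,2): L (sole option (1,2)(W) is W)
(2,3): L (sole option (1,3)(W) is W)
(2,4): L (sole option (1,4)(W) is W)
(3,5): L (options (2,5)(W), (0,5)(W), (3,0)(W) are all W)
(3,6): L (options (2,6)(W), (0,6)(W), (3,1)(W) are all W)
(3,7): L (options (2,7)(W), (0,7)(W), (3,2)(W) are all W)
(3,8): L (options (2,8)(W), (0,8)(W), (3,3)(W) are all W)
(3,9): L (options (2,9)(W), (0,9)(W), (3,4)(W) are all W)
Every other cell has at least one move into one of the L cells above, so it is W.
(3,9): one of the L cells justified above, so L
(3,1): the move to (2,1) reaches an L cell, so W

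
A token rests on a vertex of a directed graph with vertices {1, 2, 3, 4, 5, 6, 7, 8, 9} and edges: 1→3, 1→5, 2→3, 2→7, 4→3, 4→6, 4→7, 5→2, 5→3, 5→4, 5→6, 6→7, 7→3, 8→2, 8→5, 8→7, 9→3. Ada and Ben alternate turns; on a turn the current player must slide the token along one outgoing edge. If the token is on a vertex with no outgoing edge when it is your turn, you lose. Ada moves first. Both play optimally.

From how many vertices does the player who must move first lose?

3

Classify positions by backward induction: terminal positions (no move available) are L. From any other position, the mover wins iff some move reaches an L.
Every edge goes from a vertex to one that appears earlier in the order 3, 7, 6, 2, 4, 5, 1, 8, 9, so processing vertices in that order labels each vertex after all of its successors.
3: no outgoing edge → L
7: can move to 3, which is L ⇒ W
6: the only move is to 7(W), a W ⇒ L
2: can move to 3, which is L ⇒ W
4: can move to 6, which is L ⇒ W
5: can move to 6, which is L ⇒ W
1: can move to 3, which is L ⇒ W
8: moves to 5(W), 2(W), 7(W); every one is W ⇒ L
9: can move to 3, which is L ⇒ W
The L vertices are 3, 6, 8; that is 3 in all.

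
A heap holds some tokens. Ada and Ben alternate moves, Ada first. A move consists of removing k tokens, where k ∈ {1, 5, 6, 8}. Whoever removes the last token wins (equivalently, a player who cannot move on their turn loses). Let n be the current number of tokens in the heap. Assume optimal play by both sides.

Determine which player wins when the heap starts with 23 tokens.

Ada wins.

Label each position W (a win for the player to move) or L (a loss). A position with no legal move is L; any other position is W exactly when some move reaches an L, and L when every move reaches a W.
n=0: no move → L
n=1: W (go to 0, an L position)
n=2: L (sole option 1(W) is W)
n=3: W (go to 2, an L position)
n=4: L (sole option 3(W) is W)
n=5: W (go to 4, an L position)
n=6: W (go to 0, an L position)
n=7: W (go to 2, an L position)
n=8: W (go to 2, an L position)
n=9: W (go to 4, an L position)
n=10: W (go to 4, an L position)
n=11: L (options 10(W), 6(W), 5(W), 3(W) are all W)
n=12: W (go to 11, an L position)
n=13: L (options 12(W), 8(W), 7(W), 5(W) are all W)
n=14: W (go to 13, an L position)
n=15: L (options 14(W), 10(W), 9(W), 7(W) are all W)
n=16: W (go to 15, an L position)
n=17: W (go to 11, an L position)
n=18: W (go to 13, an L position)
n=19: W (go to 13, an L position)
n=20: W (go to 15, an L position)
n=21: W (go to 15, an L position)
n=22: L (options 21(W), 17(W), 16(W), 14(W) are all W)
n=23: W (go to 22, an L position)
The starting position 23 is W: Ada should remove 1, leaving 22, handing over an L position.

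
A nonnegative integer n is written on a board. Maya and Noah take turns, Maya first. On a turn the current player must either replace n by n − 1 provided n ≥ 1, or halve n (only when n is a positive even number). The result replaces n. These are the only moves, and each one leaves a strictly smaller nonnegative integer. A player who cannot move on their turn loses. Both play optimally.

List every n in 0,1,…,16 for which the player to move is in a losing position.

Compute win/loss labels from the base case upward. A position with no move is L. Any other position is W if it can reach an L in one move, else L.
n=0: no move → L
n=1: W (go to 0, an L position)
n=2: L (sole option 1(W) is W)
n=3: W (go to 2, an L position)
n=4: W (go to 2, an L position)
n=5: L (sole option 4(W) is W)
n=6: W (go to 5, an L position)
n=7: L (sole option 6(W) is W)
n=8: W (go to 7, an L position)
n=9: L (sole option 8(W) is W)
n=10: W (go to 5, an L position)
n=11: L (sole option 10(W) is W)
n=12: W (go to 11, an L position)
n=13: L (sole option 12(W) is W)
n=14: W (go to 7, an L position)
n=15: L (sole option 14(W) is W)
n=16: W (go to 15, an L position)
Reading off the rows marked L gives the requested list; there are 8 such values of n.

0, 2, 5, 7, 9, 11, 13, 15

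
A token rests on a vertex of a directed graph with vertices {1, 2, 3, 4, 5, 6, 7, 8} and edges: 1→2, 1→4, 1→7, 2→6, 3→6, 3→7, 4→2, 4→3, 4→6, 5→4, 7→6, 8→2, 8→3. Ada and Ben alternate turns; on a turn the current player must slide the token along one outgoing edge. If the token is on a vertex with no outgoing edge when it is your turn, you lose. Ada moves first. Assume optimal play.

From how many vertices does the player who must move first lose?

4

Work bottom-up. With no move the player to move loses. Otherwise the position is W if at least one move leads to an L position for the opponent, and L if every move leads to a W.
Every edge goes from a vertex to one that appears earlier in the order 6, 7, 2, 3, 4, 5, 8, 1, so processing vertices in that order labels each vertex after all of its successors.
6: no outgoing edge → L
7: reaches L-position 6 → W
2: reaches L-position 6 → W
3: reaches L-position 6 → W
4: reaches L-position 6 → W
5: only reaches 4(W), which is W → L
8: only reaches 3(W), 2(W), all W → L
1: only reaches 4(W), 2(W), 7(W), all W → L
The L vertices are 1, 5, 6, 8; that is 4 in all.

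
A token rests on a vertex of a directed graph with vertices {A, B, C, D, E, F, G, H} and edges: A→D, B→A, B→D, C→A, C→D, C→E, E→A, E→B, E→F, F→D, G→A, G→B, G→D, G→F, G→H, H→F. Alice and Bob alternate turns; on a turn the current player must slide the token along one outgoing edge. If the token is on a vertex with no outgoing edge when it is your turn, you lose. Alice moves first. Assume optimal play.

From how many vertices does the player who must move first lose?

Positions with no move are L. A position that does have a move is losing for the player to move precisely when every available move leads to a winning position for the opponent. Fill in the labels:
Every edge goes from a vertex to one that appears earlier in the order D, A, B, F, H, G, E, C, so processing vertices in that order labels each vertex after all of its successors.
D: no outgoing edge → L
A: →D(L), so W
B: →D(L), so W
F: →D(L), so W
H: →F(W) only, which is W, so L
G: →H(L), so W
E: →F(W), B(W), A(W) — all W, so L
C: →E(L), so W
The L vertices are D, E, H; that is 3 in all.

3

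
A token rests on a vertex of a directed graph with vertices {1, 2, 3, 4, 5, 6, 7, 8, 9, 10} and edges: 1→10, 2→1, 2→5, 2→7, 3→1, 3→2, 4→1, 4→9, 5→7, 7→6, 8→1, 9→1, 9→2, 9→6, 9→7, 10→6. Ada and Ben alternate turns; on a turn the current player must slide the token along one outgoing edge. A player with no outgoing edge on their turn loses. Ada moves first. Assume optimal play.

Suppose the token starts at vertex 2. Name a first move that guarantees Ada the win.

Move to 1.

Use the standard recursion: the mover loses at a terminal position; elsewhere, the mover wins exactly when some move hands the opponent an L position.
Every edge goes from a vertex to one that appears earlier in the order 6, 7, 10, 5, 1, 8, 2, 3, 9, 4, so processing vertices in that order labels each vertex after all of its successors.
6: no outgoing edge → L
7: can move to 6, which is L ⇒ W
10: can move to 6, which is L ⇒ W
5: the only move is to 7(W), a W ⇒ L
1: the only move is to 10(W), a W ⇒ L
8: can move to 1, which is L ⇒ W
2: can move to 1, which is L ⇒ W
3: can move to 1, which is L ⇒ W
9: can move to 1, which is L ⇒ W
4: can move to 1, which is L ⇒ W
From 2, the L positions reachable in one move are: 1, 5. Any move reaching one of these is winning.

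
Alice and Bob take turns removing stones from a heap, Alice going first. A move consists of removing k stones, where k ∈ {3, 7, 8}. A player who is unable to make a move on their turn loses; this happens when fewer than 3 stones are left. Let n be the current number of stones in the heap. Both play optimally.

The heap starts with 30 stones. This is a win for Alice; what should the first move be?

Build the W/L table. Terminal = L. A non-terminal position is W if it has a move to some L; otherwise it is L.
n=0: no move → L
n=1: no move → L
n=2: no move → L
n=3: can move to 0, which is L ⇒ W
n=4: can move to 1, which is L ⇒ W
n=5: can move to 2, which is L ⇒ W
n=6: the only move is to 3(W), a W ⇒ L
n=7: can move to 0, which is L ⇒ W
n=8: can move to 1, which is L ⇒ W
n=9: can move to 6, which is L ⇒ W
n=10: can move to 2, which is L ⇒ W
n=11: moves to 8(W), 4(W), 3(W); every one is W ⇒ L
n=12: moves to 9(W), 5(W), 4(W); every one is W ⇒ L
n=13: can move to 6, which is L ⇒ W
n=14: can move to 11, which is L ⇒ W
n=15: can move to 12, which is L ⇒ W
n=16: moves to 13(W), 9(W), 8(W); every one is W ⇒ L
n=17: moves to 14(W), 10(W), 9(W); every one is W ⇒ L
n=18: can move to 11, which is L ⇒ W
n=19: can move to 16, which is L ⇒ W
n=20: can move to 17, which is L ⇒ W
n=21: moves to 18(W), 14(W), 13(W); every one is W ⇒ L
n=22: moves to 19(W), 15(W), 14(W); every one is W ⇒ L
n=23: can move to 16, which is L ⇒ W
n=24: can move to 21, which is L ⇒ W
n=25: can move to 22, which is L ⇒ W
n=26: moves to 23(W), 19(W), 18(W); every one is W ⇒ L
n=27: moves to 24(W), 20(W), 19(W); every one is W ⇒ L
n=28: can move to 21, which is L ⇒ W
n=29: can move to 26, which is L ⇒ W
n=30: can move to 27, which is L ⇒ W
From 30, the L positions reachable in one move are: 27, 22. Any move reaching one of these is winning.

Remove 3, leaving 27.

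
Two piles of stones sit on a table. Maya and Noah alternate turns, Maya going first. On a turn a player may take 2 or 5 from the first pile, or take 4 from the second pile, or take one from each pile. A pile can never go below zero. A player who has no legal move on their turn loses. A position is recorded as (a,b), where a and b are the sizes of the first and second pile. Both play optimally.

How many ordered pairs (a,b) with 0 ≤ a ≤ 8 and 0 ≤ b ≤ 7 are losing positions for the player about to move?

Work bottom-up. With no move the player to move loses. Otherwise the position is W if at least one move leads to an L position for the opponent, and L if every move leads to a W.
Every move lowers a or b (never raises either), so fill the grid row by row in increasing a, and left to right within a row: each cell's successors are then already labelled.
      b=0  b=1  b=2  b=3  b=4  b=5  b=6  b=7
a=0:    L    L    L    L    W    W    W    W
a=1:    L    W    W    W    W    L    L    L
a=2:    W    W    W    W    L    L    W    W
a=3:    W    L    L    L    L    W    W    W
a=4:    L    L    W    W    W    W    L    L
a=5:    W    W    W    W    W    L    L    W
a=6:    W    W    L    L    L    W    W    W
a=7:    L    L    L    W    W    W    W    L
a=8:    L    W    W    W    W    L    L    L
Cells with no legal move (terminal, hence L): (0,0), (0,1), (0,2), (0,3), (1,0).
The remaining L cells, each justified by listing all of its moves:
(1,5): →(1,1)(W), (0,4)(W) — all W, so L
(1,6): →(1,2)(W), (0,5)(W) — all W, so L
(1,7): →(1,3)(W), (0,6)(W) — all W, so L
(2,4): →(0,4)(W), (2,0)(W), (1,3)(W) — all W, so L
(2,5): →(0,5)(W), (2,1)(W), (1,4)(W) — all W, so L
(3,1): →(1,1)(W), (2,0)(W) — all W, so L
(3,2): →(1,2)(W), (2,1)(W) — all W, so L
(3,3): →(1,3)(W), (2,2)(W) — all W, so L
(3,4): →(1,4)(W), (3,0)(W), (2,3)(W) — all W, so L
(4,0): →(2,0)(W) only, which is W, so L
(4,1): →(2,1)(W), (3,0)(W) — all W, so L
(4,6): →(2,6)(W), (4,2)(W), (3,5)(W) — all W, so L
(4,7): →(2,7)(W), (4,3)(W), (3,6)(W) — all W, so L
(5,5): →(3,5)(W), (0,5)(W), (5,1)(W), (4,4)(W) — all W, so L
(5,6): →(3,6)(W), (0,6)(W), (5,2)(W), (4,5)(W) — all W, so L
(6,2): →(4,2)(W), (1,2)(W), (5,1)(W) — all W, so L
(6,3): →(4,3)(W), (1,3)(W), (5,2)(W) — all W, so L
(6,4): →(4,4)(W), (1,4)(W), (6,0)(W), (5,3)(W) — all W, so L
(7,0): →(5,0)(W), (2,0)(W) — all W, so L
(7,1): →(5,1)(W), (2,1)(W), (6,0)(W) — all W, so L
(7,2): →(5,2)(W), (2,2)(W), (6,1)(W) — all W, so L
(7,7): →(5,7)(W), (2,7)(W), (7,3)(W), (6,6)(W) — all W, so L
(8,0): →(6,0)(W), (3,0)(W) — all W, so L
(8,5): →(6,5)(W), (3,5)(W), (8,1)(W), (7,4)(W) — all W, so L
(8,6): →(6,6)(W), (3,6)(W), (8,2)(W), (7,5)(W) — all W, so L
(8,7): →(6,7)(W), (3,7)(W), (8,3)(W), (7,6)(W) — all W, so L
Every other cell has at least one move into one of the L cells above, so it is W.
L cells per row: a=0: 4, a=1: 4, a=2: 2, a=3: 4, a=4: 4, a=5: 2, a=6: 3, a=7: 4, a=8: 4; total 31.

31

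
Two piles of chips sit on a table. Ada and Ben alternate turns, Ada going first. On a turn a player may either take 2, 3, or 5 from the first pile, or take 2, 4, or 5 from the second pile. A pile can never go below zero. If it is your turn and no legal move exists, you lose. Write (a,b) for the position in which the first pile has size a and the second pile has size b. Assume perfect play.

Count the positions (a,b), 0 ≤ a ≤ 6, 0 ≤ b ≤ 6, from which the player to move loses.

13

Label each position W (a win for the player to move) or L (a loss). A position with no legal move is L; any other position is W exactly when some move reaches an L, and L when every move reaches a W.
Every move lowers a or b (never raises either), so fill the grid row by row in increasing a, and left to right within a row: each cell's successors are then already labelled.
      b=0  b=1  b=2  b=3  b=4  b=5  b=6
a=0:    L    L    W    W    W    W    W
a=1:    L    L    W    W    W    W    W
a=2:    W    W    L    L    W    W    W
a=3:    W    W    L    L    W    W    W
a=4:    W    W    W    W    L    L    W
a=5:    W    W    W    W    L    L    W
a=6:    W    W    W    W    W    W    L
Cells with no legal move (terminal, hence L): (0,0), (0,1), (1,0), (1,1).
The remaining L cells, each justified by listing all of its moves:
(2,2): →(0,2)(W), (2,0)(W) — all W, so L
(2,3): →(0,3)(W), (2,1)(W) — all W, so L
(3,2): →(1,2)(W), (0,2)(W), (3,0)(W) — all W, so L
(3,3): →(1,3)(W), (0,3)(W), (3,1)(W) — all W, so L
(4,4): →(2,4)(W), (1,4)(W), (4,2)(W), (4,0)(W) — all W, so L
(4,5): →(2,5)(W), (1,5)(W), (4,3)(W), (4,1)(W), (4,0)(W) — all W, so L
(5,4): →(3,4)(W), (2,4)(W), (0,4)(W), (5,2)(W), (5,0)(W) — all W, so L
(5,5): →(3,5)(W), (2,5)(W), (0,5)(W), (5,3)(W), (5,1)(W), (5,0)(W) — all W, so L
(6,6): →(4,6)(W), (3,6)(W), (1,6)(W), (6,4)(W), (6,2)(W), (6,1)(W) — all W, so L
Every other cell has at least one move into one of the L cells above, so it is W.
L cells per row: a=0: 2, a=1: 2, a=2: 2, a=3: 2, a=4: 2, a=5: 2, a=6: 1; total 13.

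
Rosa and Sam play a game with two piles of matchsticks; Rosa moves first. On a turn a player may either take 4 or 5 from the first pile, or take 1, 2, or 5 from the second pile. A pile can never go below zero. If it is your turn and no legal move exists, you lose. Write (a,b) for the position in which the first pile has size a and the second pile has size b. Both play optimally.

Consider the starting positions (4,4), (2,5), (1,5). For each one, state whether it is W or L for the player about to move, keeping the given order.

(4,4): L, (2,5): W, (1,5): W

Compute win/loss labels from the base case upward. A position with no move is L. Any other position is W if it can reach an L in one move, else L.
No move ever increases a pile, so every position that can arise here has a ≤ 4 and b ≤ 5; it is enough to label the cells with 0 ≤ a ≤ 4 and 0 ≤ b ≤ 5.
Every move lowers a or b (never raises either), so fill the grid row by row in increasing a, and left to right within a row: each cell's successors are then already labelled.
      b=0  b=1  b=2  b=3  b=4  b=5
a=0:    L    W    W    L    W    W
a=1:    L    W    W    L    W    W
a=2:    L    W    W    L    W    W
a=3:    L    W    W    L    W    W
a=4:    W    L    W    W    L    W
Cells with no legal move (terminal, hence L): (0,0), (1,0), (2,0), (3,0).
The remaining L cells, each justified by listing all of its moves:
(0,3): →(0,2)(W), (0,1)(W) — all W, so L
(1,3): →(1,2)(W), (1,1)(W) — all W, so L
(2,3): →(2,2)(W), (2,1)(W) — all W, so L
(3,3): →(3,2)(W), (3,1)(W) — all W, so L
(4,1): →(0,1)(W), (4,0)(W) — all W, so L
(4,4): →(0,4)(W), (4,3)(W), (4,2)(W) — all W, so L
Every other cell has at least one move into one of the L cells above, so it is W.
(4,4): one of the L cells justified above, so L
(2,5): the move to (2,3) reaches an L cell, so W
(1,5): the move to (1,3) reaches an L cell, so W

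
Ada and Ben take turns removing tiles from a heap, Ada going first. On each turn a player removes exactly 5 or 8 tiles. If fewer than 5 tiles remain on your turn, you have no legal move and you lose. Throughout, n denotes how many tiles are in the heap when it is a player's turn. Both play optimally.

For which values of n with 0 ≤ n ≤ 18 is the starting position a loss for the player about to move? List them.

Build the W/L table. Terminal = L. A non-terminal position is W if it has a move to some L; otherwise it is L.
n=0: no move → L
n=1: no move → L
n=2: no move → L
n=3: no move → L
n=4: no move → L
n=5: reaches L-position 0 → W
n=6: reaches L-position 1 → W
n=7: reaches L-position 2 → W
n=8: reaches L-position 3 → W
n=9: reaches L-position 4 → W
n=10: reaches L-position 2 → W
n=11: reaches L-position 3 → W
n=12: reaches L-position 4 → W
n=13: only reaches 8(W), 5(W), all W → L
n=14: only reaches 9(W), 6(W), all W → L
n=15: only reaches 10(W), 7(W), all W → L
n=16: only reaches 11(W), 8(W), all W → L
n=17: only reaches 12(W), 9(W), all W → L
n=18: reaches L-position 13 → W
The losing starting values of n are exactly the entries labelled L in this table (10 of them).

0, 1, 2, 3, 4, 13, 14, 15, 16, 17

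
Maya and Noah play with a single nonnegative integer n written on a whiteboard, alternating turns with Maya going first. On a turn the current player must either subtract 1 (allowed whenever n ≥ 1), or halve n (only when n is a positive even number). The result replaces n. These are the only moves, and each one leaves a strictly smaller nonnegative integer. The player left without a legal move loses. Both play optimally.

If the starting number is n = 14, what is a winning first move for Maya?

Move to 7.

Build the W/L table. Terminal = L. A non-terminal position is W if it has a move to some L; otherwise it is L.
n=0: no move → L
n=1: reaches L-position 0 → W
n=2: only reaches 1(W), which is W → L
n=3: reaches L-position 2 → W
n=4: reaches L-position 2 → W
n=5: only reaches 4(W), which is W → L
n=6: reaches L-position 5 → W
n=7: only reaches 6(W), which is W → L
n=8: reaches L-position 7 → W
n=9: only reaches 8(W), which is W → L
n=10: reaches L-position 5 → W
n=11: only reaches 10(W), which is W → L
n=12: reaches L-position 11 → W
n=13: only reaches 12(W), which is W → L
n=14: reaches L-position 7 → W
From 14, the L positions reachable in one move are: 7, 13. Any move reaching one of these is winning.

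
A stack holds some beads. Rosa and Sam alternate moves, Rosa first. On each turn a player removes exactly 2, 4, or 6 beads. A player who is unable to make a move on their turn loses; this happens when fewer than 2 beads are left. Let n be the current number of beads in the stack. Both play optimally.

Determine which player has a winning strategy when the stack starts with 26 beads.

Rosa wins.

Classify positions by backward induction: terminal positions (no move available) are L. From any other position, the mover wins iff some move reaches an L.
n=0: no move → L
n=1: no move → L
n=2: W (go to 0, an L position)
n=3: W (go to 1, an L position)
n=4: W (go to 0, an L position)
n=5: W (go to 1, an L position)
n=6: W (go to 0, an L position)
n=7: W (go to 1, an L position)
n=8: L (options 6(W), 4(W), 2(W) are all W)
n=9: L (options 7(W), 5(W), 3(W) are all W)
n=10: W (go to 8, an L position)
n=11: W (go to 9, an L position)
n=12: W (go to 8, an L position)
n=13: W (go to 9, an L position)
n=14: W (go to 8, an L position)
n=15: W (go to 9, an L position)
n=16: L (options 14(W), 12(W), 10(W) are all W)
n=17: L (options 15(W), 13(W), 11(W) are all W)
n=18: W (go to 16, an L position)
n=19: W (go to 17, an L position)
n=20: W (go to 16, an L position)
n=21: W (go to 17, an L position)
n=22: W (go to 16, an L position)
n=23: W (go to 17, an L position)
n=24: L (options 22(W), 20(W), 18(W) are all W)
n=25: L (options 23(W), 21(W), 19(W) are all W)
n=26: W (go to 24, an L position)
The starting position 26 is W: Rosa should remove 2, leaving 24, handing over an L position.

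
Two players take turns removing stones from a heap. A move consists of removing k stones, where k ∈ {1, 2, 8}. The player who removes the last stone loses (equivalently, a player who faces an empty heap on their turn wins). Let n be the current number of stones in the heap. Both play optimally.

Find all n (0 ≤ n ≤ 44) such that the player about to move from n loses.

Work bottom-up. With no move the player to move wins. Otherwise the position is W if at least one move leads to an L position for the opponent, and L if every move leads to a W.
n=0: no move; the opponent has just taken the last stone and therefore loses → W
n=1: the only move is to 0(W), a W ⇒ L
n=2: can move to 1, which is L ⇒ W
n=3: can move to 1, which is L ⇒ W
n=4: moves to 3(W), 2(W); every one is W ⇒ L
n=5: can move to 4, which is L ⇒ W
n=6: can move to 4, which is L ⇒ W
n=7: moves to 6(W), 5(W); every one is W ⇒ L
n=8: can move to 7, which is L ⇒ W
n=9: can move to 7, which is L ⇒ W
n=10: moves to 9(W), 8(W), 2(W); every one is W ⇒ L
n=11: can move to 10, which is L ⇒ W
n=12: can move to 10, which is L ⇒ W
n=13: moves to 12(W), 11(W), 5(W); every one is W ⇒ L
n=14: can move to 13, which is L ⇒ W
n=15: can move to 13, which is L ⇒ W
n=16: moves to 15(W), 14(W), 8(W); every one is W ⇒ L
n=17: can move to 16, which is L ⇒ W
n=18: can move to 16, which is L ⇒ W
n=19: moves to 18(W), 17(W), 11(W); every one is W ⇒ L
n=20: can move to 19, which is L ⇒ W
n=21: can move to 19, which is L ⇒ W
n=22: moves to 21(W), 20(W), 14(W); every one is W ⇒ L
n=23: can move to 22, which is L ⇒ W
n=24: can move to 22, which is L ⇒ W
n=25: moves to 24(W), 23(W), 17(W); every one is W ⇒ L
n=26: can move to 25, which is L ⇒ W
n=27: can move to 25, which is L ⇒ W
n=28: moves to 27(W), 26(W), 20(W); every one is W ⇒ L
n=29: can move to 28, which is L ⇒ W
n=30: can move to 28, which is L ⇒ W
n=31: moves to 30(W), 29(W), 23(W); every one is W ⇒ L
n=32: can move to 31, which is L ⇒ W
n=33: can move to 31, which is L ⇒ W
n=34: moves to 33(W), 32(W), 26(W); every one is W ⇒ L
n=35: can move to 34, which is L ⇒ W
n=36: can move to 34, which is L ⇒ W
n=37: moves to 36(W), 35(W), 29(W); every one is W ⇒ L
n=38: can move to 37, which is L ⇒ W
n=39: can move to 37, which is L ⇒ W
n=40: moves to 39(W), 38(W), 32(W); every one is W ⇒ L
n=41: can move to 40, which is L ⇒ W
n=42: can move to 40, which is L ⇒ W
n=43: moves to 42(W), 41(W), 35(W); every one is W ⇒ L
n=44: can move to 43, which is L ⇒ W
The losing starting values of n are exactly the entries labelled L in this table (15 of them).

1, 4, 7, 10, 13, 16, 19, 22, 25, 28, 31, 34, 37, 40, 43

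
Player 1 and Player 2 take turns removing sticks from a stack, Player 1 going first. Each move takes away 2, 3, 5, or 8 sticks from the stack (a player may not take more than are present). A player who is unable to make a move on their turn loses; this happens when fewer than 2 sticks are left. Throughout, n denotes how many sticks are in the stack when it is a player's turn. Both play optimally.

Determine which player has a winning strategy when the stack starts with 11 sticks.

Classify positions by backward induction: terminal positions (no move available) are L. From any other position, the mover wins iff some move reaches an L.
n=0: no move → L
n=1: no move → L
n=2: reaches L-position 0 → W
n=3: reaches L-position 1 → W
n=4: reaches L-position 1 → W
n=5: reaches L-position 0 → W
n=6: reaches L-position 1 → W
n=7: only reaches 5(W), 4(W), 2(W), all W → L
n=8: reaches L-position 0 → W
n=9: reaches L-position 7 → W
n=10: reaches L-position 7 → W
n=11: only reaches 9(W), 8(W), 6(W), 3(W), all W → L
The starting position 11 is L: whatever Player 1 does, the opponent receives a W position.

Player 2 wins.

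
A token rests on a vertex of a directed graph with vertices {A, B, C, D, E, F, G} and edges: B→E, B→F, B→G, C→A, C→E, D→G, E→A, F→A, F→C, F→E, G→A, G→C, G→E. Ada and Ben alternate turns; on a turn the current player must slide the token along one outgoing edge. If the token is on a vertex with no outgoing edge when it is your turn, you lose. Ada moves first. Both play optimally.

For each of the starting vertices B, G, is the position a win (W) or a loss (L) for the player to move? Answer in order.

Compute win/loss labels from the base case upward. A position with no move is L. Any other position is W if it can reach an L in one move, else L.
Every edge goes from a vertex to one that appears earlier in the order A, E, C, F, G, D, B, so processing vertices in that order labels each vertex after all of its successors.
A: no outgoing edge → L
E: W (go to A, an L position)
C: W (go to A, an L position)
F: W (go to A, an L position)
G: W (go to A, an L position)
D: L (sole option G(W) is W)
B: L (options G(W), F(W), E(W) are all W)

B: L, G: W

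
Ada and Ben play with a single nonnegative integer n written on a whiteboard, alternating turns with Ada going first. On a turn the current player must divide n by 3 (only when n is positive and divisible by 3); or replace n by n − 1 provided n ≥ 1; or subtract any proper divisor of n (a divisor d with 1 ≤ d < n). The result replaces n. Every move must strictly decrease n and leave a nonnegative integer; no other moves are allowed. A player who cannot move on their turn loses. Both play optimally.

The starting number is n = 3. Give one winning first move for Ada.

Work bottom-up. With no move the player to move loses. Otherwise the position is W if at least one move leads to an L position for the opponent, and L if every move leads to a W.
n=0: no move → L
n=1: reaches L-position 0 → W
n=2: only reaches 1(W), which is W → L
n=3: reaches L-position 2 → W
From 3, the L positions reachable in one move are: 2.

Move to 2.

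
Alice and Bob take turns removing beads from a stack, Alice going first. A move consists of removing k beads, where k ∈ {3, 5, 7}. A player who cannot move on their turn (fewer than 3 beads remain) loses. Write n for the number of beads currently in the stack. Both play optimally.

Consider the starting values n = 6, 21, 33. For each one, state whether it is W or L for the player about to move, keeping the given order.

Label each position W (a win for the player to move) or L (a loss). A position with no legal move is L; any other position is W exactly when some move reaches an L, and L when every move reaches a W.
n=0: no move → L
n=1: no move → L
n=2: no move → L
n=3: can move to 0, which is L ⇒ W
n=4: can move to 1, which is L ⇒ W
n=5: can move to 2, which is L ⇒ W
n=6: can move to 1, which is L ⇒ W
n=7: can move to 2, which is L ⇒ W
n=8: can move to 1, which is L ⇒ W
n=9: can move to 2, which is L ⇒ W
n=10: moves to 7(W), 5(W), 3(W); every one is W ⇒ L
n=11: moves to 8(W), 6(W), 4(W); every one is W ⇒ L
n=12: moves to 9(W), 7(W), 5(W); every one is W ⇒ L
n=13: can move to 10, which is L ⇒ W
n=14: can move to 11, which is L ⇒ W
n=15: can move to 12, which is L ⇒ W
n=16: can move to 11, which is L ⇒ W
n=17: can move to 12, which is L ⇒ W
n=18: can move to 11, which is L ⇒ W
n=19: can move to 12, which is L ⇒ W
n=20: moves to 17(W), 15(W), 13(W); every one is W ⇒ L
n=21: moves to 18(W), 16(W), 14(W); every one is W ⇒ L
n=22: moves to 19(W), 17(W), 15(W); every one is W ⇒ L
n=23: can move to 20, which is L ⇒ W
n=24: can move to 21, which is L ⇒ W
n=25: can move to 22, which is L ⇒ W
n=26: can move to 21, which is L ⇒ W
n=27: can move to 22, which is L ⇒ W
n=28: can move to 21, which is L ⇒ W
n=29: can move to 22, which is L ⇒ W
n=30: moves to 27(W), 25(W), 23(W); every one is W ⇒ L
n=31: moves to 28(W), 26(W), 24(W); every one is W ⇒ L
n=32: moves to 29(W), 27(W), 25(W); every one is W ⇒ L
n=33: can move to 30, which is L ⇒ W

6: W, 21: L, 33: W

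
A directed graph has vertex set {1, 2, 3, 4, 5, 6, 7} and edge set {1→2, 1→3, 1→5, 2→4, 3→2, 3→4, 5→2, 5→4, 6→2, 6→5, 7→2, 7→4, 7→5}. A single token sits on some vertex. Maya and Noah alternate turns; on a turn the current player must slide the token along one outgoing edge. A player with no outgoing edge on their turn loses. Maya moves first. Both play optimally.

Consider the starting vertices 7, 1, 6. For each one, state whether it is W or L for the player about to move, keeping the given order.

7: W, 1: L, 6: L

Classify positions by backward induction: terminal positions (no move available) are L. From any other position, the mover wins iff some move reaches an L.
Every edge goes from a vertex to one that appears earlier in the order 4, 2, 3, 5, 1, 6, 7, so processing vertices in that order labels each vertex after all of its successors.
4: no outgoing edge → L
2: →4(L), so W
3: →4(L), so W
5: →4(L), so W
1: →5(W), 3(W), 2(W) — all W, so L
6: →5(W), 2(W) — all W, so L
7: →4(L), so W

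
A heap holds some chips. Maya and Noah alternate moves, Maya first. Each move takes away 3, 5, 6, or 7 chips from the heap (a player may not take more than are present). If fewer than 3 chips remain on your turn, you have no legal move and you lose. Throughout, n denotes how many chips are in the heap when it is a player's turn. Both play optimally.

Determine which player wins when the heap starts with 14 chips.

Compute win/loss labels from the base case upward. A position with no move is L. Any other position is W if it can reach an L in one move, else L.
n=0: no move → L
n=1: no move → L
n=2: no move → L
n=3: reaches L-position 0 → W
n=4: reaches L-position 1 → W
n=5: reaches L-position 2 → W
n=6: reaches L-position 1 → W
n=7: reaches L-position 2 → W
n=8: reaches L-position 2 → W
n=9: reaches L-position 2 → W
n=10: only reaches 7(W), 5(W), 4(W), 3(W), all W → L
n=11: only reaches 8(W), 6(W), 5(W), 4(W), all W → L
n=12: only reaches 9(W), 7(W), 6(W), 5(W), all W → L
n=13: reaches L-position 10 → W
n=14: reaches L-position 11 → W
The starting position 14 is W: Maya should remove 3, leaving 11, handing over an L position.

Maya wins.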